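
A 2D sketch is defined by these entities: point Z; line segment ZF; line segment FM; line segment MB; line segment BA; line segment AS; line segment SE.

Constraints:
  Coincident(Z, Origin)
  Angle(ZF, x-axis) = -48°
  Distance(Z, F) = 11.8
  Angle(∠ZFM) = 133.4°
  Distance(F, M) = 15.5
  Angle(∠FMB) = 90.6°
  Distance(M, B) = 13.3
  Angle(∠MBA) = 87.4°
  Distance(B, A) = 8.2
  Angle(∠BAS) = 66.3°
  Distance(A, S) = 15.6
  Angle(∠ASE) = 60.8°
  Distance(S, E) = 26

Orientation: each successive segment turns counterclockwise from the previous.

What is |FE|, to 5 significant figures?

35.489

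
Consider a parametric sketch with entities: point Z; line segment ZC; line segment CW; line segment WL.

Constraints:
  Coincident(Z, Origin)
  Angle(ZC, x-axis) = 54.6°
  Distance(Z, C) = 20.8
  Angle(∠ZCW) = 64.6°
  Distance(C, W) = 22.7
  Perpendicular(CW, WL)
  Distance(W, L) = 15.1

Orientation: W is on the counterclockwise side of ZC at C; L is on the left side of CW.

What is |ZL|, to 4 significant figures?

14.26

∠ZCW = 64.6°, so CW runs at 54.6° + (180° − 64.6°) = 170.0° from the x-axis; with |CW| = 22.7, W = C + 22.7·(cos 170.0°, sin 170.0°) = (-10.31, 20.90). CW is perpendicular to WL; with |WL| = 15.1 on the left of CW, L = W + 15.1·(-0.1736, -0.9848) = (-12.93, 6.026). Then |ZL| = |L − Z| = 14.26.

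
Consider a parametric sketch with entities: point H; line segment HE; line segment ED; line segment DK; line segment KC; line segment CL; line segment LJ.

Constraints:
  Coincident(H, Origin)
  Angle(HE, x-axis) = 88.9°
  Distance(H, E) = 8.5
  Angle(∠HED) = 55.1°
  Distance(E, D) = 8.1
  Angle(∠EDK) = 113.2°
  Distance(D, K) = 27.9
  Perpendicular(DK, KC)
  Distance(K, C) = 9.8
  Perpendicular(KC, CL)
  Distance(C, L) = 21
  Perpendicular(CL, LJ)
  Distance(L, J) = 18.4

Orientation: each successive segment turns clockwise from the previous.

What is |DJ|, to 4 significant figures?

11.03

The perpendicularity gives CL at right angles to KC, so CL runs at 77.20°; with |CL| = 21.0, L = (-4.369, -0.8200). CL ⟂ LJ, so LJ runs at -12.80°; with |LJ| = 18.4, J = (13.57, -4.896). Then |DJ| = |J − D| = 11.03.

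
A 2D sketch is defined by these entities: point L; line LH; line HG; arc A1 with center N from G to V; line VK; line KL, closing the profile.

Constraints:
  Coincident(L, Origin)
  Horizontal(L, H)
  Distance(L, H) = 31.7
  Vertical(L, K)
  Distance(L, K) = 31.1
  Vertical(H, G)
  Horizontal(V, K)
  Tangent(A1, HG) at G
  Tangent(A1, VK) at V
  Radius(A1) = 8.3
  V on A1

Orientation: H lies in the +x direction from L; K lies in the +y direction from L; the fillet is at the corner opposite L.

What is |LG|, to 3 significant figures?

39.0

L is at the origin; LH is horizontal with |LH| = 31.7 and H on the +x side, so H = (31.7, 0.00). LK is vertical with |LK| = 31.1 and K on the +y side, so K = (0.00, 31.1). The virtual corner opposite L is at (31.7, 31.1). Since A1 is tangent to HG there, NG ⟂ HG and tangency of A1 to VK means the radius NV is perpendicular to VK, with radius 8.3, so the center N sits 8.3 in from both sides at N = (23.4, 22.8). That places the tangent points at G = (31.7, 22.8) on HG and V = (23.4, 31.1) on VK. Then |LG| = |G − L| = 39.0.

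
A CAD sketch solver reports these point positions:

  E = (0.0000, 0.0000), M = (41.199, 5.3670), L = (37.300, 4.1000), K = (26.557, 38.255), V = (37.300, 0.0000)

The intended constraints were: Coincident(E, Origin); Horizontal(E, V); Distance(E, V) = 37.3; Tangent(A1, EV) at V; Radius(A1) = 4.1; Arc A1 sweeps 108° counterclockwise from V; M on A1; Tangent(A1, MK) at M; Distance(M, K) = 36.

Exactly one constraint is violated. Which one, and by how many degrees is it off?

Tangent(A1, MK) at M — off by 6.00°.

E = (0.00, 0.00) ✓; E.y = 0.00, V.y = 0.00 ✓; |EV| = 37.30 ✓; ∠(LV, VE) = 90.00° ✓; |LV| = 4.100 ✓; bearing(L→M) − bearing(L→V) = 108.0° ✓; |LM| = 4.100 ✓; ∠(LM, MK) = 84.00° ✗; |MK| = 36.00 ✓.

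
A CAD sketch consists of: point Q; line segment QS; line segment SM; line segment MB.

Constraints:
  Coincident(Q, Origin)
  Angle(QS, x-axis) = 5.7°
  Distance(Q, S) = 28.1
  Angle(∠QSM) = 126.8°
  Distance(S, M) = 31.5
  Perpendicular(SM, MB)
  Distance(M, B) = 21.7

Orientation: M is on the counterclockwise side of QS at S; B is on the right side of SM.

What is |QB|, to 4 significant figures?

65.50

Q is at the origin; QS runs at 5.7° with length 28.1, so S = 28.1·(cos 5.7°, sin 5.7°) = (27.96, 2.791). ∠QSM = 126.8°, so SM runs at 5.7° + (180° − 126.8°) = 58.90° from the x-axis; with |SM| = 31.5, M = S + 31.5·(cos 58.90°, sin 58.90°) = (44.23, 29.76). The perpendicularity gives MB at right angles to SM; with |MB| = 21.7 on the right of SM, B = M + 21.7·(0.8563, -0.5165) = (62.81, 18.55). Then |QB| = |B − Q| = 65.50.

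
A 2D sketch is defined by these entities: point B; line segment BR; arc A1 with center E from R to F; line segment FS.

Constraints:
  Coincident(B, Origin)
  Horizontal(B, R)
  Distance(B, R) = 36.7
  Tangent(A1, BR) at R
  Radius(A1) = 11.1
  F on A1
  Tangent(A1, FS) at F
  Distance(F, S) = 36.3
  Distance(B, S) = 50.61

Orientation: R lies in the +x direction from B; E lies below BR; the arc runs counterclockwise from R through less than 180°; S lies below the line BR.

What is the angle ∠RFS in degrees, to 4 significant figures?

138.4°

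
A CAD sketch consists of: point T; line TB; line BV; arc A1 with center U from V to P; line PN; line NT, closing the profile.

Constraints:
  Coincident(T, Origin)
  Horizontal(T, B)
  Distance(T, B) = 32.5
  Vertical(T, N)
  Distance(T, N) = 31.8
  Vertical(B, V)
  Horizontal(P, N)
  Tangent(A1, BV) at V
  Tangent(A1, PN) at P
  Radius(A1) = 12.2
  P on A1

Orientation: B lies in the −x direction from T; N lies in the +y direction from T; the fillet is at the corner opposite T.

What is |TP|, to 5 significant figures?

37.727

T is at the origin; TB is horizontal with |TB| = 32.5 and B on the −x side, so B = (-32.500, 0.0000). TN is vertical with |TN| = 31.8 and N on the +y side, so N = (0.0000, 31.800). The virtual corner opposite T is at (-32.500, 31.800). A1 meets BV tangentially, so UV is at right angles to BV and tangency of A1 to PN means the radius UP is perpendicular to PN, with radius 12.2, so the center U sits 12.2 in from both sides at U = (-20.300, 19.600). That places the tangent points at V = (-32.500, 19.600) on BV and P = (-20.300, 31.800) on PN. Then |TP| = |P − T| = 37.727.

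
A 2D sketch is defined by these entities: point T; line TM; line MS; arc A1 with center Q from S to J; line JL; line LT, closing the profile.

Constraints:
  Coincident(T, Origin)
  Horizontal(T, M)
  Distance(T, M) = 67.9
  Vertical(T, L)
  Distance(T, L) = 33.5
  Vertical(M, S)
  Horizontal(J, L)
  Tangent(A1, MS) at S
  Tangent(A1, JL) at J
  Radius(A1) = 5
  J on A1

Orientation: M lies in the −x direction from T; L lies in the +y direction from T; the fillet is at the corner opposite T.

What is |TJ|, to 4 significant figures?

71.26

The virtual corner opposite T is at (-67.90, 33.50). A1 meets MS tangentially, so QS is at right angles to MS and the tangent condition forces QJ to be normal to JL, with radius 5.0, so the center Q sits 5.0 in from both sides at Q = (-62.90, 28.50). That places the tangent points at S = (-67.90, 28.50) on MS and J = (-62.90, 33.50) on JL. Then |TJ| = |J − T| = 71.26.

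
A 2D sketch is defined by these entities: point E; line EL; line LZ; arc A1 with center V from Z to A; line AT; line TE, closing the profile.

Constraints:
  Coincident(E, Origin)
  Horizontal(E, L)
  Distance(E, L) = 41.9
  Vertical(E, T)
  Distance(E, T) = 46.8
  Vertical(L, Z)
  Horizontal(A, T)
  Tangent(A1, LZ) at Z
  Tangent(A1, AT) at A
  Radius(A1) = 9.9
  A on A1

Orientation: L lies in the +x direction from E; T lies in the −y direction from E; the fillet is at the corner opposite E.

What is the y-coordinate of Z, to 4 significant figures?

-36.90

E is at the origin; EL is horizontal with |EL| = 41.9 and L on the +x side, so L = (41.90, 0.000). E and T share the same x with |ET| = 46.8 and T on the −y side, so T = (0.000, -46.80). The virtual corner opposite E is at (41.90, -46.80). The tangent condition forces VZ to be normal to LZ and tangency of A1 to AT means the radius VA is perpendicular to AT, with radius 9.9, so the center V sits 9.9 in from both sides at V = (32.00, -36.90). That places the tangent points at Z = (41.90, -36.90) on LZ and A = (32.00, -46.80) on AT. So Z.y = -36.90.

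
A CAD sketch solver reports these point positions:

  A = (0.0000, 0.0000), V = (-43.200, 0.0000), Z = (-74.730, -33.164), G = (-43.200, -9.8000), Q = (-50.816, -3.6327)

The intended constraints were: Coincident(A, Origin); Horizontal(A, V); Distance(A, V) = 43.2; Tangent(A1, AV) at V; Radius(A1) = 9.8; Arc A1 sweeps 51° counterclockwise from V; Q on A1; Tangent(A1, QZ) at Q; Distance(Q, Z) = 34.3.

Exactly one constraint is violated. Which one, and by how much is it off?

Distance(Q, Z) = 34.3 — off by 3.70.

A = (0.00, 0.00) ✓; A.y = 0.00, V.y = 0.00 ✓; |AV| = 43.20 ✓; ∠(GV, VA) = 90.00° ✓; |GV| = 9.800 ✓; bearing(G→Q) − bearing(G→V) = 51.00° ✓; |GQ| = 9.800 ✓; ∠(GQ, QZ) = 90.00° ✓; |QZ| = 38.00 ✗.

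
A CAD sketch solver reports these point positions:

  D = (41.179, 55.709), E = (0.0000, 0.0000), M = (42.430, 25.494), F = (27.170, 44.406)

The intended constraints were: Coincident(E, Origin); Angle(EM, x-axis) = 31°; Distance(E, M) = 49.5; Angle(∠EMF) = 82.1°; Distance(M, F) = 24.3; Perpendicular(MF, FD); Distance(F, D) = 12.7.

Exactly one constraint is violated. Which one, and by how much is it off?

Distance(F, D) = 12.7 — off by 5.30.

E = (0.00, 0.00) ✓; EM at 31.00° ✓; |EM| = 49.50 ✓; ∠EMF = 82.10° ✓; |MF| = 24.30 ✓; ∠(MF, FD) = 90.00° ✓; |FD| = 18.00 ✗.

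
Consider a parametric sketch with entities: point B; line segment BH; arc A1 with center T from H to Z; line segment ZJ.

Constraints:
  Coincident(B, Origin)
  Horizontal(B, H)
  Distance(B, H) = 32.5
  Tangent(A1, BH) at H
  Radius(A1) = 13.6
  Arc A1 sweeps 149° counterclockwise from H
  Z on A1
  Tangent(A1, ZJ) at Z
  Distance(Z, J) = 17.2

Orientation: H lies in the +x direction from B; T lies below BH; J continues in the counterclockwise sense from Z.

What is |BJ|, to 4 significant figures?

52.75

B is at the origin; BH is horizontal with |BH| = 32.5 and H on the +x side, so H = (32.50, 0.000). The tangent condition forces TH to be normal to BH, so T = H + (0, -13.6) = (32.50, -13.60). On A1, H sits at bearing 90° from T; a 149° counterclockwise sweep puts Z at bearing 239°, so Z = T + 13.6·(cos 239°, sin 239°) = (25.50, -25.26). Since A1 is tangent to ZJ there, TZ ⟂ ZJ, so ZJ runs along (−sin 239°, cos 239°); with |ZJ| = 17.2, J = (40.24, -34.12). Then |BJ| = |J − B| = 52.75.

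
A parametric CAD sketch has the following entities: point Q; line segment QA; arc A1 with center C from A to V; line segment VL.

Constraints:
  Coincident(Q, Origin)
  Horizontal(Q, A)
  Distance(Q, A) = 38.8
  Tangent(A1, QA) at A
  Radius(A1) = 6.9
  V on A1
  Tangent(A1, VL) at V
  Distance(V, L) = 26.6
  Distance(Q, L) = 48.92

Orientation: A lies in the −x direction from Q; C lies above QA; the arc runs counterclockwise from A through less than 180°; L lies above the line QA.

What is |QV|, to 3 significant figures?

32.9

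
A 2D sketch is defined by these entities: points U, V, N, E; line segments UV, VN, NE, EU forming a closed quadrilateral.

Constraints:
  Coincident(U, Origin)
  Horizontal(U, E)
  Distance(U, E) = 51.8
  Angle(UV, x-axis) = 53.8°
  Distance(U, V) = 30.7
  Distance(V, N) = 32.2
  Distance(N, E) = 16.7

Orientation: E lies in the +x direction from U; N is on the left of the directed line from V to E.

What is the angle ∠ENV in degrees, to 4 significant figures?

113.7°

Checks: |VN| = 32.20 ✓; |NE| = 16.70 ✓.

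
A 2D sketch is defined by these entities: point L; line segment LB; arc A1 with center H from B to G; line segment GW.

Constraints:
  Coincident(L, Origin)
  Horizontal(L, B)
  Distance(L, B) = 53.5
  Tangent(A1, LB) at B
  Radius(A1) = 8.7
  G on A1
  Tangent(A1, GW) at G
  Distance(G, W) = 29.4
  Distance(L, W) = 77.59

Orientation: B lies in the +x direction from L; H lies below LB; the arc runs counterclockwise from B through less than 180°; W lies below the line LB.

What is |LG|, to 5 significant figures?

49.946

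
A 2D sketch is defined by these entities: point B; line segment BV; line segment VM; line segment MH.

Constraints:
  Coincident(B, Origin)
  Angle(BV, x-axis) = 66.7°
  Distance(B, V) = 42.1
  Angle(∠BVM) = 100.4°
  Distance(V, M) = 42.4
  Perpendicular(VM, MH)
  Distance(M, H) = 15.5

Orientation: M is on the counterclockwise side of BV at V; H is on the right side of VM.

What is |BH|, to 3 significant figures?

75.8

B is at the origin; BV runs at 66.7° with length 42.1, so V = 42.1·(cos 66.7°, sin 66.7°) = (16.7, 38.7). ∠BVM = 100.4°, so VM runs at 66.7° + (180° − 100.4°) = 146° from the x-axis; with |VM| = 42.4, M = V + 42.4·(cos 146°, sin 146°) = (-18.6, 62.2). VM is perpendicular to MH; with |MH| = 15.5 on the right of VM, H = M + 15.5·(0.555, 0.832) = (-10.0, 75.1). Then |BH| = |H − B| = 75.8.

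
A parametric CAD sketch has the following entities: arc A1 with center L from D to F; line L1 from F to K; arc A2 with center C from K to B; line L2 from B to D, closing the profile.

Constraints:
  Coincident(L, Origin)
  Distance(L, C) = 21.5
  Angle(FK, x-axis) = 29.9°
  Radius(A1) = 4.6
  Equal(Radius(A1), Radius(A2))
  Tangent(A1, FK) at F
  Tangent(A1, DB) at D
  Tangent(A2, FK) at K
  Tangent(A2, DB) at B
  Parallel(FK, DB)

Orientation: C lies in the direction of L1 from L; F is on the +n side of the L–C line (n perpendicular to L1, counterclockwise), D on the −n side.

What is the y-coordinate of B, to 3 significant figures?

6.73

Tangency of A1 to both parallel lines with radius 4.6 puts F and D at L ± 4.6·n: F = (-2.29, 3.99), D = (2.29, -3.99). Equal radii place K and B the same way about C: K = C + 4.6·n = (16.3, 14.7), B = C − 4.6·n = (20.9, 6.73). So B.y = 6.73.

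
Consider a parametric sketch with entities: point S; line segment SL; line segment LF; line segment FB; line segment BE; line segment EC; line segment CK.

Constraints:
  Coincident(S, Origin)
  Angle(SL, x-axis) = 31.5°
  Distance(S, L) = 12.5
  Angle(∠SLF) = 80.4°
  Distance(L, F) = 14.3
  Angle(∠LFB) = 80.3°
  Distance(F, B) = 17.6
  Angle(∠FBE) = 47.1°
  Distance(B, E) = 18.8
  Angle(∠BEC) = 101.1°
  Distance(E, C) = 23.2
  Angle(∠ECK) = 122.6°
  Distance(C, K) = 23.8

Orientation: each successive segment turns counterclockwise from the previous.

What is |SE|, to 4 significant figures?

10.15

S is at the origin; SL runs at 31.5° with length 12.5, so L = (10.66, 6.531). ∠SLF = 80.4° gives LF at 131.1° from the x-axis; with |LF| = 14.3, F = (1.258, 17.31). ∠LFB = 80.3° gives FB at -129.2° from the x-axis; with |FB| = 17.6, B = (-9.866, 3.668). ∠FBE = 47.1° gives BE at 3.700° from the x-axis; with |BE| = 18.8, E = (8.895, 4.881). Then |SE| = |E − S| = 10.15.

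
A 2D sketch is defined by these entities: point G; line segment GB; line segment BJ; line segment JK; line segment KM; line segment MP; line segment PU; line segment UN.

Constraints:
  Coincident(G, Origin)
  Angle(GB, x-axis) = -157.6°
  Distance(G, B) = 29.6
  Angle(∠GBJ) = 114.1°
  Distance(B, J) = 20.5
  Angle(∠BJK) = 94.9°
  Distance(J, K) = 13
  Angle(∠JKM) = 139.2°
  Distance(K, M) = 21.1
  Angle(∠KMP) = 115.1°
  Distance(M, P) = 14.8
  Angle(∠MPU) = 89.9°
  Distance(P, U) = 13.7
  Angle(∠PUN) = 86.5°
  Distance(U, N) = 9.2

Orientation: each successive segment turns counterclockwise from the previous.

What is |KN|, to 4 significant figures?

15.73

G is at the origin; GB runs at -157.6° with length 29.6, so B = (-27.37, -11.28). ∠GBJ = 114.1° gives BJ at -91.70° from the x-axis; with |BJ| = 20.5, J = (-27.97, -31.77). ∠BJK = 94.9° gives JK at -6.600° from the x-axis; with |JK| = 13.0, K = (-15.06, -33.26). ∠JKM = 139.2° gives KM at 34.20° from the x-axis; with |KM| = 21.1, M = (2.391, -21.40). ∠KMP = 115.1° gives MP at 99.10° from the x-axis; with |MP| = 14.8, P = (0.04979, -6.791). ∠MPU = 89.9° gives PU at -170.8° from the x-axis; with |PU| = 13.7, U = (-13.47, -8.982). ∠PUN = 86.5° gives UN at -77.30° from the x-axis; with |UN| = 9.2, N = (-11.45, -17.96). Then |KN| = |N − K| = 15.73.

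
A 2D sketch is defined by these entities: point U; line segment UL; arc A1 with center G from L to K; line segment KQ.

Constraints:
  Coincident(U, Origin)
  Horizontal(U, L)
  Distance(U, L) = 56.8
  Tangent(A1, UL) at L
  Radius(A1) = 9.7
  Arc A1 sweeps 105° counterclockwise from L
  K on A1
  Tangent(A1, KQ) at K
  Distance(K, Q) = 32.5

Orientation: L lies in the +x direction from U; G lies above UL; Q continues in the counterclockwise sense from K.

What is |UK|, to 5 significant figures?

67.287

U is at the origin; UL is horizontal with |UL| = 56.8 and L on the +x side, so L = (56.800, 0.0000). Tangency of A1 to UL means the radius GL is perpendicular to UL, so G = L + (0, 9.7) = (56.800, 9.7000). On A1, L sits at bearing -90° from G; a 105° counterclockwise sweep puts K at bearing 15°, so K = G + 9.7·(cos 15°, sin 15°) = (66.169, 12.211). Then |UK| = |K − U| = 67.287.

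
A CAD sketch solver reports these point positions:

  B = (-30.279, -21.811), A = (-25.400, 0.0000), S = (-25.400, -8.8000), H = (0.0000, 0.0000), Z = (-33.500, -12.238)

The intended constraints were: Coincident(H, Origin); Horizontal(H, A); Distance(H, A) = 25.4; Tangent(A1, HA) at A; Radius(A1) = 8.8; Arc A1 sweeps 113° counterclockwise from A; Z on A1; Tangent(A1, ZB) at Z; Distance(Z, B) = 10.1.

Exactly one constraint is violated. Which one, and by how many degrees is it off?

Tangent(A1, ZB) at Z — off by 4.40°.

H = (0.00, 0.00) ✓; H.y = 0.00, A.y = 0.00 ✓; |HA| = 25.40 ✓; ∠(SA, AH) = 90.00° ✓; |SA| = 8.800 ✓; bearing(S→Z) − bearing(S→A) = 113.0° ✓; |SZ| = 8.799 ✓; ∠(SZ, ZB) = 94.40° ✗; |ZB| = 10.10 ✓.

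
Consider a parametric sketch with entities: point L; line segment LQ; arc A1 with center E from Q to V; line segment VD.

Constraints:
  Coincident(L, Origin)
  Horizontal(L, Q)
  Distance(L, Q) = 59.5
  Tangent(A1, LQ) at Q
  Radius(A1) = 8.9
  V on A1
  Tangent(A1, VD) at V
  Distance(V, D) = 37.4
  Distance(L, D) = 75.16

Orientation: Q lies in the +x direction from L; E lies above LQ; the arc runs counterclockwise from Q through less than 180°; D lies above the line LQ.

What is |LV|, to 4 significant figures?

69.01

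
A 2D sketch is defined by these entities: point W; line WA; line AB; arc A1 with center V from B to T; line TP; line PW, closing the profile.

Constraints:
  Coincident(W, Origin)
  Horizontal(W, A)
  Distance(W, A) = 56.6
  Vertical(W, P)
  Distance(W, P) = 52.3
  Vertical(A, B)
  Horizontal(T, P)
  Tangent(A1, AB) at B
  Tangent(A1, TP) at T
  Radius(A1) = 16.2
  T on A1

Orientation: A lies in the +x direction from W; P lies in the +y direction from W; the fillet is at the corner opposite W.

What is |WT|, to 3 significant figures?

66.1

W is at the origin; W and A share the same y with |WA| = 56.6 and A on the +x side, so A = (56.6, 0.00). WP is vertical with |WP| = 52.3 and P on the +y side, so P = (0.00, 52.3). The virtual corner opposite W is at (56.6, 52.3). Since A1 is tangent to AB there, VB ⟂ AB and tangency of A1 to TP means the radius VT is perpendicular to TP, with radius 16.2, so the center V sits 16.2 in from both sides at V = (40.4, 36.1). That places the tangent points at B = (56.6, 36.1) on AB and T = (40.4, 52.3) on TP. Then |WT| = |T − W| = 66.1.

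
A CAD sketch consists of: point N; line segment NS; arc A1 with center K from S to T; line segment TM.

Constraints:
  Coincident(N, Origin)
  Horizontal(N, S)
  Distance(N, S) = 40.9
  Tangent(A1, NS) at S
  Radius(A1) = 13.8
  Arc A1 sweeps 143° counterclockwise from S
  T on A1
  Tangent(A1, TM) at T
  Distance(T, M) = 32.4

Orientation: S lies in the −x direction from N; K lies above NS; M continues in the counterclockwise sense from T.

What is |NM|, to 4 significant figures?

73.37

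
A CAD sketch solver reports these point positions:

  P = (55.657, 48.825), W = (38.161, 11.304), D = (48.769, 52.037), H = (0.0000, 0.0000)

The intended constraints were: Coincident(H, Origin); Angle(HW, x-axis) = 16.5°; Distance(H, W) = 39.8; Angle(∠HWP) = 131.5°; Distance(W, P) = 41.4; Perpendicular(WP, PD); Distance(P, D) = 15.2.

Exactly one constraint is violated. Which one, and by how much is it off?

Distance(P, D) = 15.2 — off by 7.60.

H = (0.00, 0.00) ✓; HW at 16.50° ✓; |HW| = 39.80 ✓; ∠HWP = 131.5° ✓; |WP| = 41.40 ✓; ∠(WP, PD) = 90.00° ✓; |PD| = 7.600 ✗.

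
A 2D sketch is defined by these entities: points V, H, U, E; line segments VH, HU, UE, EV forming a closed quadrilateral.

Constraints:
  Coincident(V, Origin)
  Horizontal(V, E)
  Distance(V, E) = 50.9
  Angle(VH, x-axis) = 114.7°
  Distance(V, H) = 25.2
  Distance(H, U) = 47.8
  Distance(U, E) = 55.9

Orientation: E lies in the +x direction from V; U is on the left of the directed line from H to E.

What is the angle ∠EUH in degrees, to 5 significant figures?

77.992°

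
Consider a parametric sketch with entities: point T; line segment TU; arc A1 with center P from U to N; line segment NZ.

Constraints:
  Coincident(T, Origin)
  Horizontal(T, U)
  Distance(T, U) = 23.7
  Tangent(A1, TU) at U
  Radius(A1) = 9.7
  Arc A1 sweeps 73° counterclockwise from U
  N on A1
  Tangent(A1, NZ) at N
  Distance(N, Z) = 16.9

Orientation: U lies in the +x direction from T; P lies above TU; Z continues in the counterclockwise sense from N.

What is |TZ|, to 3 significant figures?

44.4

T is at the origin; TU is horizontal with |TU| = 23.7 and U on the +x side, so U = (23.7, 0.00). The tangent condition forces PU to be normal to TU, so P = U + (0, 9.7) = (23.7, 9.70). On A1, U sits at bearing -90° from P; a 73° counterclockwise sweep puts N at bearing -17°, so N = P + 9.7·(cos -17°, sin -17°) = (33.0, 6.86). The tangent condition forces PN to be normal to NZ, so NZ runs along (−sin -17°, cos -17°); with |NZ| = 16.9, Z = (37.9, 23.0). Then |TZ| = |Z − T| = 44.4.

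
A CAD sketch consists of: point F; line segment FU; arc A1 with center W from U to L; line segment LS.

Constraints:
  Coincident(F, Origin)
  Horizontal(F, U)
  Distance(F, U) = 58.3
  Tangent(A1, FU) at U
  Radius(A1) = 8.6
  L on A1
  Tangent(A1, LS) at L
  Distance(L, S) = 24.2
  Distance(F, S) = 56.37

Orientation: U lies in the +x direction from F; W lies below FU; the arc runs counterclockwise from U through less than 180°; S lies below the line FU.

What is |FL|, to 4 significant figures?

50.33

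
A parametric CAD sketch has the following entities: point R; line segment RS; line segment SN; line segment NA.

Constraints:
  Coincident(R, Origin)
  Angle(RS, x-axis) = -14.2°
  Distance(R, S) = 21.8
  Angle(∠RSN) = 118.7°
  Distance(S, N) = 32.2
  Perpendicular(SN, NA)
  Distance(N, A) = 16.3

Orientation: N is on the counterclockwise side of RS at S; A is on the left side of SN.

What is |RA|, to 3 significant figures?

42.8

R is at the origin; RS runs at -14.2° with length 21.8, so S = 21.8·(cos -14.2°, sin -14.2°) = (21.1, -5.35). ∠RSN = 118.7°, so SN runs at -14.2° + (180° − 118.7°) = 47.1° from the x-axis; with |SN| = 32.2, N = S + 32.2·(cos 47.1°, sin 47.1°) = (43.1, 18.2). SN ⟂ NA; with |NA| = 16.3 on the left of SN, A = N + 16.3·(-0.733, 0.681) = (31.1, 29.3). Then |RA| = |A − R| = 42.8.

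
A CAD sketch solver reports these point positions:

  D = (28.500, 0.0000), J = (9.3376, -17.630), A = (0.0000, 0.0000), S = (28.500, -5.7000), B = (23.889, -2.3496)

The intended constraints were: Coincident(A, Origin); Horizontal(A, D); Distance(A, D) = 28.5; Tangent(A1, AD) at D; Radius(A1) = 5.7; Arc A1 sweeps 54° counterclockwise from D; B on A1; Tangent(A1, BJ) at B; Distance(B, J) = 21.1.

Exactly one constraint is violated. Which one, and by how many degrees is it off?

Tangent(A1, BJ) at B — off by 7.60°.

A = (0.00, 0.00) ✓; A.y = 0.00, D.y = 0.00 ✓; |AD| = 28.50 ✓; ∠(SD, DA) = 90.00° ✓; |SD| = 5.700 ✓; bearing(S→B) − bearing(S→D) = 54.00° ✓; |SB| = 5.700 ✓; ∠(SB, BJ) = 97.60° ✗; |BJ| = 21.10 ✓.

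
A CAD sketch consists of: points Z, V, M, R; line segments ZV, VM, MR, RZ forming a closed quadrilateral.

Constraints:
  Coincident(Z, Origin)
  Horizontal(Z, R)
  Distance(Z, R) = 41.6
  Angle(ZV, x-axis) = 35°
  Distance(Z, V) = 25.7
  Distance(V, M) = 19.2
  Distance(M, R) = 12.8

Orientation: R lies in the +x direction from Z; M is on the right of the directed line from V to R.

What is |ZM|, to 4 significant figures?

29.21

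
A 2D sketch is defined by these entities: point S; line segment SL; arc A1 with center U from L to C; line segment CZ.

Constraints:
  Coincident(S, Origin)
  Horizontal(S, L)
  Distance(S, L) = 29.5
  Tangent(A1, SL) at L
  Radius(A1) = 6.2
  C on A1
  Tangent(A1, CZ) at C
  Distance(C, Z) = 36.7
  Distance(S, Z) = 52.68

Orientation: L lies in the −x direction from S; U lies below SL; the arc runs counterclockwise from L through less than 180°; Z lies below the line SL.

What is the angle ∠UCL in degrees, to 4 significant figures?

40.46°

S is at the origin; S and L share the same y with |SL| = 29.5 and L on the −x side, so L = (-29.50, 0.000). Tangency of A1 to SL means the radius UL is perpendicular to SL, so U = L + (0, -6.2) = (-29.50, -6.200). Since UC ⟂ CZ (tangency), |UZ| = √(6.2² + 36.7²) = 37.22 regardless of where C sits on A1. So Z lies on both circle(S, 52.68) and circle(U, 37.22); the below-SL intersection is Z = (-29.83, -43.42). C is the foot of the tangent from Z: C = (-35.62, -7.178).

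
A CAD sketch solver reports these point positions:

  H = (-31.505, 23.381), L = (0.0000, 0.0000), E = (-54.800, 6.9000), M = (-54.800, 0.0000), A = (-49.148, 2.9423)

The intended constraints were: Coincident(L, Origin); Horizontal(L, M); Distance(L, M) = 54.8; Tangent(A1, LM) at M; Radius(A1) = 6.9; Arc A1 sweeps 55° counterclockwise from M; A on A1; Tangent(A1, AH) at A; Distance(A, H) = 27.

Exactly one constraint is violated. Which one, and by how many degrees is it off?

Tangent(A1, AH) at A — off by 5.80°.

L = (0.00, 0.00) ✓; L.y = 0.00, M.y = 0.00 ✓; |LM| = 54.80 ✓; ∠(EM, ML) = 90.00° ✓; |EM| = 6.900 ✓; bearing(E→A) − bearing(E→M) = 55.00° ✓; |EA| = 6.900 ✓; ∠(EA, AH) = 95.80° ✗; |AH| = 27.00 ✓.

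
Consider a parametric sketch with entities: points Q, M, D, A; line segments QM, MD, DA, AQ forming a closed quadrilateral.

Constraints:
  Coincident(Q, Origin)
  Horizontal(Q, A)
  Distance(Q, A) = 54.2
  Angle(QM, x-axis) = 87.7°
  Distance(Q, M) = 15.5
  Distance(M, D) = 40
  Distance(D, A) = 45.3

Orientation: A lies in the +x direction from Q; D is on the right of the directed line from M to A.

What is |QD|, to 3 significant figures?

26.4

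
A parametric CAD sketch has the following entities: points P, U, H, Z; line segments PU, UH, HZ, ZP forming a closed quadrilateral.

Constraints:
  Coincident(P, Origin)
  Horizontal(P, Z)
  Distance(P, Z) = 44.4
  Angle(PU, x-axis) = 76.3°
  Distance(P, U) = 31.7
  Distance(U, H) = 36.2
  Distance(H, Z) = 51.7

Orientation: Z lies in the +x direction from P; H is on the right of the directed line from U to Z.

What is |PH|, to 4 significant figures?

7.594

P is at the origin; PZ is horizontal with |PZ| = 44.4 and Z in +x, so Z = (44.4, 0). PU runs at 76.3° with |PU| = 31.7, so U = (7.508, 30.80). H is determined by |UH| = 36.2 and |HZ| = 51.7 together: it lies at the intersection of circle(U, 36.2) and circle(Z, 51.7). With |UZ| = 48.06, the foot of the radical line on UZ is 9.854 from U and the perpendicular offset is √(36.2² − 9.854²) = 34.83. Taking the right-of-UZ solution: H = (-7.251, -2.257).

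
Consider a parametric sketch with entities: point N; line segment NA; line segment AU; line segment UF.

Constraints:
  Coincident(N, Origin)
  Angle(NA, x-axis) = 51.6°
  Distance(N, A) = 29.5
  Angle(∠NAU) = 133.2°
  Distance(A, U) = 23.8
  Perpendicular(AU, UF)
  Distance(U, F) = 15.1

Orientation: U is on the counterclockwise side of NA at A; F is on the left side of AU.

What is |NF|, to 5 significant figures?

44.458

∠NAU = 133.2°, so AU runs at 51.6° + (180° − 133.2°) = 98.400° from the x-axis; with |AU| = 23.8, U = A + 23.8·(cos 98.400°, sin 98.400°) = (14.847, 46.664). AU is perpendicular to UF; with |UF| = 15.1 on the left of AU, F = U + 15.1·(-0.98927, -0.14608) = (-0.090929, 44.458). Then |NF| = |F − N| = 44.458.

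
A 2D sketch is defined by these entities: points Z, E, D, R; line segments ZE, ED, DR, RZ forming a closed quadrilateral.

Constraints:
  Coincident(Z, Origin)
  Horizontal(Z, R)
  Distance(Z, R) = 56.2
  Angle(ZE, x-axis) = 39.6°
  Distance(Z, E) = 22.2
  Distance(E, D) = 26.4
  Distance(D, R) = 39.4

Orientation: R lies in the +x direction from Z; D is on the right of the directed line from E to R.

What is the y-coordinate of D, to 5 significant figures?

-12.199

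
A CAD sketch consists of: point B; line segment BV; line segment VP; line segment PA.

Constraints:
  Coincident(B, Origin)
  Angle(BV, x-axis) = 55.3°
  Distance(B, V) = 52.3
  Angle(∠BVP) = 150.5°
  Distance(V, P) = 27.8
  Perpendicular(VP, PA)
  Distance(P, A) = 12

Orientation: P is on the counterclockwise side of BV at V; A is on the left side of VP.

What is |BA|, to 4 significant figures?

74.60

∠BVP = 150.5°, so VP runs at 55.3° + (180° − 150.5°) = 84.80° from the x-axis; with |VP| = 27.8, P = V + 27.8·(cos 84.80°, sin 84.80°) = (32.29, 70.68). The perpendicularity gives PA at right angles to VP; with |PA| = 12.0 on the left of VP, A = P + 12.0·(-0.9959, 0.09063) = (20.34, 71.77). Then |BA| = |A − B| = 74.60.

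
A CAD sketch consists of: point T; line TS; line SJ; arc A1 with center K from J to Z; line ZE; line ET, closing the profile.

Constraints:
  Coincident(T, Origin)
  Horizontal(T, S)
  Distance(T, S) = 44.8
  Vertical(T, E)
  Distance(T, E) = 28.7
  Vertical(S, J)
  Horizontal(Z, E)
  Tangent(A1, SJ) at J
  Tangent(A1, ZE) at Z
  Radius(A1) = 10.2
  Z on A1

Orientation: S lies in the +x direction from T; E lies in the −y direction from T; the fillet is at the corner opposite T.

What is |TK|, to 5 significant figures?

39.235

T is at the origin; T and S share the same y with |TS| = 44.8 and S on the +x side, so S = (44.800, 0.0000). T and E share the same x with |TE| = 28.7 and E on the −y side, so E = (0.0000, -28.700). The virtual corner opposite T is at (44.800, -28.700). A1 meets SJ tangentially, so KJ is at right angles to SJ and A1 meets ZE tangentially, so KZ is at right angles to ZE, with radius 10.2, so the center K sits 10.2 in from both sides at K = (34.600, -18.500). Then |TK| = |K − T| = 39.235.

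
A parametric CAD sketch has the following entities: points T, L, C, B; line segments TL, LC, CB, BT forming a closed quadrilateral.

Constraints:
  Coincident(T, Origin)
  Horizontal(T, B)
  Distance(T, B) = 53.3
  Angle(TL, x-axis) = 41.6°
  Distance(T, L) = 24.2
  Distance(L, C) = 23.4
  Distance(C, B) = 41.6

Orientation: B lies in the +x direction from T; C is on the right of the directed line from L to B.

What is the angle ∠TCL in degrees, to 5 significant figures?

76.227°

T is at the origin; TB is horizontal with |TB| = 53.3 and B in +x, so B = (53.3, 0). TL runs at 41.6° with |TL| = 24.2, so L = (18.097, 16.067). C is determined by |LC| = 23.4 and |CB| = 41.6 together: it lies at the intersection of circle(L, 23.4) and circle(B, 41.6). With |LB| = 38.697, the foot of the radical line on LB is 4.0626 from L and the perpendicular offset is √(23.4² − 4.0626²) = 23.045. Taking the right-of-LB solution: C = (12.224, -6.5842).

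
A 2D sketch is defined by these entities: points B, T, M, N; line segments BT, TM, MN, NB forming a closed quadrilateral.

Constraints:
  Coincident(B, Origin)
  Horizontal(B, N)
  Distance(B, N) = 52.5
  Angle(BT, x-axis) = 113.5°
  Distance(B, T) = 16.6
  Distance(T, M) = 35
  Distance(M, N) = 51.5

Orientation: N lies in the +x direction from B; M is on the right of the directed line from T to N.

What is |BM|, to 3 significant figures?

18.5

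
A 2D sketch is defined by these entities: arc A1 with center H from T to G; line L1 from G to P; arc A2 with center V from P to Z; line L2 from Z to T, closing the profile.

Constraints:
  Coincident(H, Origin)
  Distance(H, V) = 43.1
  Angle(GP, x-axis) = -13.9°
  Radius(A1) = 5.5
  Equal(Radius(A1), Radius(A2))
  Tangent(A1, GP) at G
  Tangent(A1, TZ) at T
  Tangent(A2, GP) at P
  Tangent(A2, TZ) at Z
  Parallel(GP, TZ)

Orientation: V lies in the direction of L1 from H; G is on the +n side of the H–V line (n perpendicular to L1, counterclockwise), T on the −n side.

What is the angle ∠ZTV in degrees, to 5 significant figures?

7.2722°

Tangency of A1 to both parallel lines with radius 5.5 puts G and T at H ± 5.5·n: G = (1.3213, 5.3389), T = (-1.3213, -5.3389). Equal radii place P and Z the same way about V: P = V + 5.5·n = (43.159, -5.0149), Z = V − 5.5·n = (40.517, -15.693). Then cos ∠ZTV = TZ·TV / (|TZ||TV|), giving 7.2722°.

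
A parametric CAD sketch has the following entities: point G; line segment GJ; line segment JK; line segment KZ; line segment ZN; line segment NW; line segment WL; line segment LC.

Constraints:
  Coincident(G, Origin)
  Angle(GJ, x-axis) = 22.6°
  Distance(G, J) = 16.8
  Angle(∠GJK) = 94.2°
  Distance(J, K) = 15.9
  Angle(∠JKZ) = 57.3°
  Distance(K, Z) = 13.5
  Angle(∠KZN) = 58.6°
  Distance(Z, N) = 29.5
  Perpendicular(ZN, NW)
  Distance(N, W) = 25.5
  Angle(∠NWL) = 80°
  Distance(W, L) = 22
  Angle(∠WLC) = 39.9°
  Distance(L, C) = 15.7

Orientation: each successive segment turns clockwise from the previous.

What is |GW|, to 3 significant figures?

47.4

G is at the origin; GJ runs at 22.6° with length 16.8, so J = (15.5, 6.46). ∠GJK = 94.2° gives JK at -63.2° from the x-axis; with |JK| = 15.9, K = (22.7, -7.74). ∠JKZ = 57.3° gives KZ at 174° from the x-axis; with |KZ| = 13.5, Z = (9.25, -6.35). ∠KZN = 58.6° gives ZN at 52.7° from the x-axis; with |ZN| = 29.5, N = (27.1, 17.1). ZN ⟂ NW, so NW runs at -37.3°; with |NW| = 25.5, W = (47.4, 1.67). Then |GW| = |W − G| = 47.4.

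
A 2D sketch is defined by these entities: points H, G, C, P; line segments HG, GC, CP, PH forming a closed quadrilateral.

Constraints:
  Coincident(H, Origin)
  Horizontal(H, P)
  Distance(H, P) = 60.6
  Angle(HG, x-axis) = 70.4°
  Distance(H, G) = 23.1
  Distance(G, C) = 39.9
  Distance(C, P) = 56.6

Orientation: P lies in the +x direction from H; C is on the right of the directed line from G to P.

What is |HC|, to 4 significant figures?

19.43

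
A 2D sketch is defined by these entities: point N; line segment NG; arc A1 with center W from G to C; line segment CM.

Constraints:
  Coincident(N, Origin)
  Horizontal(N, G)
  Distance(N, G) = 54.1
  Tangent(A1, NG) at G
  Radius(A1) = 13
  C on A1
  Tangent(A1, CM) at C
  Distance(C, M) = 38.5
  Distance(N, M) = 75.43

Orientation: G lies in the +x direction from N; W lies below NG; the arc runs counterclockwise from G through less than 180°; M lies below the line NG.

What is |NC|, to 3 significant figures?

45.0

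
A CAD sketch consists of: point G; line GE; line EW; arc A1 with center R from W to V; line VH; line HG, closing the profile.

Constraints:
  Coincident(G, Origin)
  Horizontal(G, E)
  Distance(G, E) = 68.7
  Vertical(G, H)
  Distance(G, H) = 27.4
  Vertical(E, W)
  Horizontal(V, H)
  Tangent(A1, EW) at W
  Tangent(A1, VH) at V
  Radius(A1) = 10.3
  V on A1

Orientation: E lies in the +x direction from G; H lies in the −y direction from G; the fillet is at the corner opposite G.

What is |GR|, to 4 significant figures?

60.85

G is at the origin; GE is horizontal with |GE| = 68.7 and E on the +x side, so E = (68.70, 0.000). GH is vertical with |GH| = 27.4 and H on the −y side, so H = (0.000, -27.40). The virtual corner opposite G is at (68.70, -27.40). The tangent condition forces RW to be normal to EW and A1 meets VH tangentially, so RV is at right angles to VH, with radius 10.3, so the center R sits 10.3 in from both sides at R = (58.40, -17.10). Then |GR| = |R − G| = 60.85.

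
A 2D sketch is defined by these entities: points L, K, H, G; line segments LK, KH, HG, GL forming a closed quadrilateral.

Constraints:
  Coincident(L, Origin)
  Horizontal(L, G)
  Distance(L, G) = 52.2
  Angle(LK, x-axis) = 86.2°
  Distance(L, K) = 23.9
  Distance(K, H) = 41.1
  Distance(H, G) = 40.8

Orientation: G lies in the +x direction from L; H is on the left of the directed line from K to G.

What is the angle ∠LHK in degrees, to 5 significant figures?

22.849°

L is at the origin; L and G share the same y with |LG| = 52.2 and G in +x, so G = (52.2, 0). LK runs at 86.2° with |LK| = 23.9, so K = (1.5839, 23.847). H is determined by |KH| = 41.1 and |HG| = 40.8 together: it lies at the intersection of circle(K, 41.1) and circle(G, 40.8). With |KG| = 55.953, the foot of the radical line on KG is 28.196 from K and the perpendicular offset is √(41.1² − 28.196²) = 29.903. Taking the left-of-KG solution: H = (39.836, 38.881).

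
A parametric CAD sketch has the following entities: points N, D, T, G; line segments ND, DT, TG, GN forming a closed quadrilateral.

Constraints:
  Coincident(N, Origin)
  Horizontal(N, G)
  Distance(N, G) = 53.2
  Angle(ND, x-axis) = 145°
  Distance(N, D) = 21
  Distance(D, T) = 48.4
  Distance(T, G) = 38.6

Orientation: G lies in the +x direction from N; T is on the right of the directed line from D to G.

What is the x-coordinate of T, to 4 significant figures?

19.73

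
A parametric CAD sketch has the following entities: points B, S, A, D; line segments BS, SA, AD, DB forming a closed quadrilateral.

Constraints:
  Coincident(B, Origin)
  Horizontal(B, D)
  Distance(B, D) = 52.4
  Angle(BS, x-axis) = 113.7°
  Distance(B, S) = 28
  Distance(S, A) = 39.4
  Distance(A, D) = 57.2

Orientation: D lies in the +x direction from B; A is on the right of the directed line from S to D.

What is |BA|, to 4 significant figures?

13.37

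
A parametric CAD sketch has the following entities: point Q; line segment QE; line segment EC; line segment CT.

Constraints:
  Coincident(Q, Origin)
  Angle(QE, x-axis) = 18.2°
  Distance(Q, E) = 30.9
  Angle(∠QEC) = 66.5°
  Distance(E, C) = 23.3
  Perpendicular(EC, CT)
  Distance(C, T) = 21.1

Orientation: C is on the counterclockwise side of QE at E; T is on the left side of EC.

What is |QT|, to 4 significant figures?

13.15

Q is at the origin; QE runs at 18.2° with length 30.9, so E = 30.9·(cos 18.2°, sin 18.2°) = (29.35, 9.651). ∠QEC = 66.5°, so EC runs at 18.2° + (180° − 66.5°) = 131.7° from the x-axis; with |EC| = 23.3, C = E + 23.3·(cos 131.7°, sin 131.7°) = (13.85, 27.05). EC is perpendicular to CT; with |CT| = 21.1 on the left of EC, T = C + 21.1·(-0.7466, -0.6652) = (-1.900, 13.01). Then |QT| = |T − Q| = 13.15.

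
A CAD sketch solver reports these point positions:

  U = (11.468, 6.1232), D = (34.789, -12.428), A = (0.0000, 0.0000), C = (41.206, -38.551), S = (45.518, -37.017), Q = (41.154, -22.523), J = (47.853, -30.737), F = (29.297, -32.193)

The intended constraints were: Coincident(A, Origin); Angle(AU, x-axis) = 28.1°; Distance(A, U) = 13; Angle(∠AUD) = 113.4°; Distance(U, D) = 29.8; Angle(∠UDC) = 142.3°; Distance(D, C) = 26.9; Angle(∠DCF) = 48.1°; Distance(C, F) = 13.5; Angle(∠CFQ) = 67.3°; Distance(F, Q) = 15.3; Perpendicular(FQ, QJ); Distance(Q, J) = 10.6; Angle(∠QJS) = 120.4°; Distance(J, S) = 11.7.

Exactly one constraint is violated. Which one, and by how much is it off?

Distance(J, S) = 11.7 — off by 5.00.

A = (0.00, 0.00) ✓; AU at 28.10° ✓; |AU| = 13.00 ✓; ∠AUD = 113.4° ✓; |UD| = 29.80 ✓; ∠UDC = 142.3° ✓; |DC| = 26.90 ✓; ∠DCF = 48.10° ✓; |CF| = 13.50 ✓; ∠CFQ = 67.30° ✓; |FQ| = 15.30 ✓; ∠(FQ, QJ) = 90.00° ✓; |QJ| = 10.60 ✓; ∠QJS = 120.4° ✓; |JS| = 6.700 ✗.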